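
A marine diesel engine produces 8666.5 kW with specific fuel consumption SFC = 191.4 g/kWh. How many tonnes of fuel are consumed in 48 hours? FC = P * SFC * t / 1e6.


Formula: FC (tonnes) = P * SFC * t / 1,000,000
Step 1 — P * SFC * t = 8666.5 * 191.4 * 48 = 79620868.8 g
Step 2 — FC (tonnes) = 79620868.8 / 1,000,000 ≈ 79.621 tonnes (5 s.f.)

79.621 tonnes


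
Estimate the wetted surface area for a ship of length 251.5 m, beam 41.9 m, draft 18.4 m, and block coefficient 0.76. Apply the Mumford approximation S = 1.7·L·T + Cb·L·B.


Formula: S = 1.7*L*T + V/T with V = Cb*L*B*T, i.e. S = L * (1.7*T + Cb*B)
Step 1 — 1.7*T = 1.7 * 18.4 = 31.28 m
Step 2 — Cb*B = 0.76 * 41.9 = 31.844 m
Step 3 — 1.7*T + Cb*B = 31.28 + 31.844 = 63.124 m
Step 4 — S = 251.5 * 63.124 ≈ 15876 m^2 (5 s.f.)

15876 m^2


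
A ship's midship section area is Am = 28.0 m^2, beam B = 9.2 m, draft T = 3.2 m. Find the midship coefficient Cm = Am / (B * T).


Formula: Cm = Am / (B * T)
Step 1 — B * T = 9.2 * 3.2 = 29.44 m^2
Step 2 — Cm = 28.0 / 29.44 ≈ 0.95109 (5 s.f.)

0.95109


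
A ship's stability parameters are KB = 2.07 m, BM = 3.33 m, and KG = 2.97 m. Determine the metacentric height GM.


Formula: GM = KB + BM - KG
Step 1 — KM = KB + BM = 2.07 + 3.33 = 5.4 m
Step 2 — GM = KM - KG = 5.4 - 2.97 = 2.43 m

2.43 m


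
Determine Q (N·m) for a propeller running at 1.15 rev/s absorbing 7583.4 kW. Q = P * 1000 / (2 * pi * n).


Formula: Q = P_W / (2 * pi * n)
Step 1 — P_W = 7583.4 kW * 1000 = 7583400.0 W
Step 2 — 2 * pi * n = 2 * pi * 1.15 = 7.225663
Step 3 — Q = 7583400.0 / 7.225663 ≈ 1049500 N·m (5 s.f.)

1049500 N·m


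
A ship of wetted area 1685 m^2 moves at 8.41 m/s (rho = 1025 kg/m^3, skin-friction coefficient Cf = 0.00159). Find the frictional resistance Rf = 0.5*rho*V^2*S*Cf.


Formula: Rf = 0.5 * rho * V^2 * S * Cf
Step 1 — V^2 = 8.41^2 = 70.7281
Step 2 — 0.5 * rho * V^2 = 0.5 * 1025 * 70.7281 = 36248.15125
Step 3 — Rf = 36248.15125 * 1685 * 0.00159 ≈ 97114 N (5 s.f.)

97114 N


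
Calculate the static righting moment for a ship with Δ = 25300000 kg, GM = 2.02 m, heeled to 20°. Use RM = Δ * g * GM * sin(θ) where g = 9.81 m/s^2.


Formula: GZ = GM * sin(theta); RM = disp * g * GZ
Step 1 — GZ = 2.02 * sin(20°) = 2.02 * 0.34202 = 0.69088 m
Step 2 — RM = 25300000 * 9.81 * 0.69088 ≈ 171470000 N·m (5 s.f.)

171470000 N·m


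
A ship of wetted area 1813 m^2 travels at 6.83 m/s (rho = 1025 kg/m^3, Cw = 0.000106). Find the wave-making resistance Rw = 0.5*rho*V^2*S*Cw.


Formula: Rw = 0.5 * rho * V^2 * S * Cw
Step 1 — V^2 = 6.83^2 = 46.6489
Step 2 — 0.5 * rho * V^2 = 0.5 * 1025 * 46.6489 = 23907.56125
Step 3 — Rw = 23907.56125 * 1813 * 0.000106 ≈ 4594.5 N (5 s.f.)

4594.5 N


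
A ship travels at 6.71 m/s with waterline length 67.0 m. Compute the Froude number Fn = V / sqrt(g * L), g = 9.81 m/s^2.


Formula: Fn = V / sqrt(g * L)
Step 1 — g * L = 9.81 * 67.0 = 657.27
Step 2 — sqrt(g * L) = sqrt(657.27) = 25.637278
Step 3 — Fn = 6.71 / 25.637278 ≈ 0.26173 (5 s.f.)

0.26173


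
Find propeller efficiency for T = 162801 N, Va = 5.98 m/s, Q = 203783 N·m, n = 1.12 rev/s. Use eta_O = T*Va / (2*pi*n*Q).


Formula: eta = T * Va / (2 * pi * n * Q)
Step 1 — numerator = T * Va = 162801 * 5.98 = 973549.98
Step 2 — 2 * pi * n = 2 * pi * 1.12 = 7.037168
Step 3 — denominator = 7.037168 * 203783 = 1434055.21
Step 4 — eta = 973549.98 / 1434055.21 ≈ 0.67888 (5 s.f.)

0.67888


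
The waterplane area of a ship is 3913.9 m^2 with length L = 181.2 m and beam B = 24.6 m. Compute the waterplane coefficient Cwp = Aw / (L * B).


Formula: Cwp = Aw / (L * B)
Step 1 — L * B = 181.2 * 24.6 = 4457.52 m^2
Step 2 — Cwp = 3913.9 / 4457.52 ≈ 0.87804 (5 s.f.)

0.87804


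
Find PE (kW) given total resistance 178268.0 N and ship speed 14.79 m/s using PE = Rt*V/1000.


Formula: PE = Rt * V / 1000 (kW)
Step 1 — PE (W) = 178268.0 * 14.79 = 2636583.72 W
Step 2 — PE (kW) = 2636583.72 / 1000 ≈ 2636.6 kW (5 s.f.)

2636.6 kW


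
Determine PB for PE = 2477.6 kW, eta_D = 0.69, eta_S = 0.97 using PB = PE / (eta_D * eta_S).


Formula: PB = PE / (eta_D * eta_S)
Step 1 — combined efficiency = eta_D * eta_S = 0.69 * 0.97 = 0.6693
Step 2 — PB = 2477.6 / 0.6693 ≈ 3701.8 kW (5 s.f.)

3701.8 kW


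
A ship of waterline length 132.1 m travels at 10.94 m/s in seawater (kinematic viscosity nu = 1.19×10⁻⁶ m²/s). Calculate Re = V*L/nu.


Formula: Re = V * L / nu
Step 1 — V * L = 10.94 * 132.1 = 1445.174 m^2/s
Step 2 — Re = 1445.174 / 1.19e-6 = 1.21e+09

1.21e+09


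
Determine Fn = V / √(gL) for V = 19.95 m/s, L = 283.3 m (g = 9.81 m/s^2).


Formula: Fn = V / sqrt(g * L)
Step 1 — g * L = 9.81 * 283.3 = 2779.173
Step 2 — sqrt(g * L) = sqrt(2779.173) = 52.717862
Step 3 — Fn = 19.95 / 52.717862 ≈ 0.37843 (5 s.f.)

0.37843


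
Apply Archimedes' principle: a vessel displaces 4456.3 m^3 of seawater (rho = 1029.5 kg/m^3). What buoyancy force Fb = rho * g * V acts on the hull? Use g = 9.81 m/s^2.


Formula: Fb = rho * g * V
Substituting: Fb = 1029.5 * 9.81 * 4456.3
Intermediate: 1029.5 * 9.81 = 10099.395
Result: Fb = 10099.395 * 4456.3 ≈ 45006000 N (5 s.f.)

45006000 N


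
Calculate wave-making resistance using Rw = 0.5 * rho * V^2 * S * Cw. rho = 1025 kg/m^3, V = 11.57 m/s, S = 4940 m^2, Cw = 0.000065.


Formula: Rw = 0.5 * rho * V^2 * S * Cw
Step 1 — V^2 = 11.57^2 = 133.8649
Step 2 — 0.5 * rho * V^2 = 0.5 * 1025 * 133.8649 = 68605.76125
Step 3 — Rw = 68605.76125 * 4940 * 0.000065 ≈ 22029 N (5 s.f.)

22029 N


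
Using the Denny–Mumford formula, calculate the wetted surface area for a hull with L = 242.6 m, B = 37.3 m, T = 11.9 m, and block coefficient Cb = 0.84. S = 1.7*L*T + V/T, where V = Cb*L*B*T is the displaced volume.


Formula: S = 1.7*L*T + V/T with V = Cb*L*B*T, i.e. S = L * (1.7*T + Cb*B)
Step 1 — 1.7*T = 1.7 * 11.9 = 20.23 m
Step 2 — Cb*B = 0.84 * 37.3 = 31.332 m
Step 3 — 1.7*T + Cb*B = 20.23 + 31.332 = 51.562 m
Step 4 — S = 242.6 * 51.562 ≈ 12509 m^2 (5 s.f.)

12509 m^2


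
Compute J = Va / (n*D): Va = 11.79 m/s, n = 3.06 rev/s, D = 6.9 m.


Formula: J = Va / (n * D)
Step 1 — n * D = 3.06 * 6.9 = 21.114
Step 2 — J = 11.79 / 21.114 ≈ 0.55840 (5 s.f.)

0.55840


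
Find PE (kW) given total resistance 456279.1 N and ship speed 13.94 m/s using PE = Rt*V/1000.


Formula: PE = Rt * V / 1000 (kW)
Step 1 — PE (W) = 456279.1 * 13.94 = 6360530.654 W
Step 2 — PE (kW) = 6360530.654 / 1000 ≈ 6360.5 kW (5 s.f.)

6360.5 kW


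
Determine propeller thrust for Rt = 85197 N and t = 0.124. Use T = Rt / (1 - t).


Formula: T = Rt / (1 - t)
Step 1 — (1 - t) = 1 - 0.124 = 0.876
Step 2 — T = 85197 / 0.876 ≈ 97257 N (5 s.f.)

97257 N


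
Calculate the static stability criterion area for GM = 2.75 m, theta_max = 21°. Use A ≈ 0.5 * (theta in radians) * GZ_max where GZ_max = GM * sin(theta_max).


Formula: GZ_max = GM * sin(theta); Area = 0.5 * theta_rad * GZ_max
Step 1 — GZ_max = 2.75 * sin(21°) = 2.75 * 0.358368 = 0.985512 m
Step 2 — theta_rad = 21 * pi/180 = 0.366519 rad
Step 3 — Area = 0.5 * 0.366519 * 0.985512 ≈ 0.18060 m·rad (5 s.f.)

0.18060 m·rad


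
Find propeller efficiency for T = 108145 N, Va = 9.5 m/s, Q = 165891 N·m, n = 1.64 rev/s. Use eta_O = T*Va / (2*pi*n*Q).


Formula: eta = T * Va / (2 * pi * n * Q)
Step 1 — numerator = T * Va = 108145 * 9.5 = 1027377.5
Step 2 — 2 * pi * n = 2 * pi * 1.64 = 10.304424
Step 3 — denominator = 10.304424 * 165891 = 1709411.2
Step 4 — eta = 1027377.5 / 1709411.2 ≈ 0.60101 (5 s.f.)

0.60101


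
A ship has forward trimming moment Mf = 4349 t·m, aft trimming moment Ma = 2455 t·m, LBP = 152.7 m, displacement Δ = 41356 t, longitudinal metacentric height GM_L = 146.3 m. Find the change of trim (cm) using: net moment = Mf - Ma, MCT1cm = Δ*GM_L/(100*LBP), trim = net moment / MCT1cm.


Formula: net trimming moment = Mf - Ma; MCT1cm = Δ*GM_L/(100*LBP); trim = net moment / MCT1cm
Step 1 — net trimming moment = 4349 - 2455 = 1894 t·m
Step 2 — MCT1cm = 41356 * 146.3 / (100 * 152.7) = 396.2268 t·m/cm
Step 3 — trim = 1894 / 396.2268 ≈ 4.7801 cm (5 s.f.)

4.7801 cm


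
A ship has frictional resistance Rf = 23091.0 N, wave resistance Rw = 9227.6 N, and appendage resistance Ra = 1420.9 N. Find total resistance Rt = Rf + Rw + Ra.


Formula: Rt = Rf + Rw + Ra
Substituting: Rt = 23091.0 + 9227.6 + 1420.9
Result: Rt = 33739.5 N

33739.5 N


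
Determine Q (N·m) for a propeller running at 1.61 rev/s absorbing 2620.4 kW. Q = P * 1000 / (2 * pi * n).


Formula: Q = P_W / (2 * pi * n)
Step 1 — P_W = 2620.4 kW * 1000 = 2620400.0 W
Step 2 — 2 * pi * n = 2 * pi * 1.61 = 10.115928
Step 3 — Q = 2620400.0 / 10.115928 ≈ 259040 N·m (5 s.f.)

259040 N·m


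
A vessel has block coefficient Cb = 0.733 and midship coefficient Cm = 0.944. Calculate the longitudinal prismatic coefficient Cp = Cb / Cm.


Formula: Cp = Cb / Cm
Substituting: Cp = 0.733 / 0.944
Result: Cp ≈ 0.77648 (5 s.f.)

0.77648


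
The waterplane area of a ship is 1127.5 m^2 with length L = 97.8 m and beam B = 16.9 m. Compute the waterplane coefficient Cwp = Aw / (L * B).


Formula: Cwp = Aw / (L * B)
Step 1 — L * B = 97.8 * 16.9 = 1652.82 m^2
Step 2 — Cwp = 1127.5 / 1652.82 ≈ 0.68217 (5 s.f.)

0.68217


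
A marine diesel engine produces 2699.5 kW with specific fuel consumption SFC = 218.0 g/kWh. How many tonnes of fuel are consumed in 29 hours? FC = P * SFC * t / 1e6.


Formula: FC (tonnes) = P * SFC * t / 1,000,000
Step 1 — P * SFC * t = 2699.5 * 218.0 * 29 = 17066239.0 g
Step 2 — FC (tonnes) = 17066239.0 / 1,000,000 ≈ 17.066 tonnes (5 s.f.)

17.066 tonnes


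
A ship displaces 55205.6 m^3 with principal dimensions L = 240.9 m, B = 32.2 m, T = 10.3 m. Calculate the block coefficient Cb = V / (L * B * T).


Formula: Cb = V / (L * B * T)
Step 1 — L * B * T = 240.9 * 32.2 * 10.3 = 79896.894 m^3
Step 2 — Cb = 55205.6 / 79896.894 ≈ 0.69096 (5 s.f.)

0.69096


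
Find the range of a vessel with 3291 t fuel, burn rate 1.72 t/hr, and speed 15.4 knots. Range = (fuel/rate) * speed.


Formula: endurance = fuel / rate; range = endurance * speed
Step 1 — endurance = 3291 / 1.72 = 1913.3721 hours
Step 2 — range = 1913.3721 * 15.4 ≈ 29466 nautical miles (5 s.f.)

29466 NM


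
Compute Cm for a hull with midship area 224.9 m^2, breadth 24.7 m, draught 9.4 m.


Formula: Cm = Am / (B * T)
Step 1 — B * T = 24.7 * 9.4 = 232.18 m^2
Step 2 — Cm = 224.9 / 232.18 ≈ 0.96865 (5 s.f.)

0.96865


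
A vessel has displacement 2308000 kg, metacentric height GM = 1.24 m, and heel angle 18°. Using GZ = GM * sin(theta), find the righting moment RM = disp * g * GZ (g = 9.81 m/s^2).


Formula: GZ = GM * sin(theta); RM = disp * g * GZ
Step 1 — GZ = 1.24 * sin(18°) = 1.24 * 0.309017 = 0.383181 m
Step 2 — RM = 2308000 * 9.81 * 0.383181 ≈ 8675800 N·m (5 s.f.)

8675800 N·m


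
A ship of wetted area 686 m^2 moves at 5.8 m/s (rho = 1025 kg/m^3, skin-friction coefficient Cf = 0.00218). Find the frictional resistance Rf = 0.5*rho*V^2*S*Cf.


Formula: Rf = 0.5 * rho * V^2 * S * Cf
Step 1 — V^2 = 5.8^2 = 33.64
Step 2 — 0.5 * rho * V^2 = 0.5 * 1025 * 33.64 = 17240.5
Step 3 — Rf = 17240.5 * 686 * 0.00218 ≈ 25783 N (5 s.f.)

25783 N


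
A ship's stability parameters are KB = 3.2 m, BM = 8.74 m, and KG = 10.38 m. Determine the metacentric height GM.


Formula: GM = KB + BM - KG
Step 1 — KM = KB + BM = 3.2 + 8.74 = 11.94 m
Step 2 — GM = KM - KG = 11.94 - 10.38 = 1.56 m

1.56 m


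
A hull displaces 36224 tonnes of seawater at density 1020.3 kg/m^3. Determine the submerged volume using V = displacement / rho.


Formula: V = mass / rho
Step 1 — convert tonnes to kg: 36224 t * 1000 = 36224000 kg
Step 2 — V = 36224000 / 1020.3 ≈ 35503 m^3 (5 s.f.)

35503 m^3


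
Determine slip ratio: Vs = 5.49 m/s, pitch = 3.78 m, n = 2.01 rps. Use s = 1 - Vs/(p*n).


Formula: s = 1 - Vs / (p * n)
Step 1 — p * n = 3.78 * 2.01 = 7.5978
Step 2 — Vs / (p*n) = 5.49 / 7.5978 = 0.722578 (6 d.p.)
Step 3 — s = 1 - 0.722578 = 0.277422

0.277422


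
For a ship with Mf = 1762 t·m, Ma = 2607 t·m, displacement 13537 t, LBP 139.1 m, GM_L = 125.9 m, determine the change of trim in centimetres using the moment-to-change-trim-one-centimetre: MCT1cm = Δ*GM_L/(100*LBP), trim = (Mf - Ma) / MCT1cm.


Formula: net trimming moment = Mf - Ma; MCT1cm = Δ*GM_L/(100*LBP); trim = net moment / MCT1cm
Step 1 — net trimming moment = 1762 - 2607 = -845 t·m
Step 2 — MCT1cm = 13537 * 125.9 / (100 * 139.1) = 122.524 t·m/cm
Step 3 — trim = -845 / 122.524 ≈ -6.8966 cm (5 s.f.)

-6.8966 cm


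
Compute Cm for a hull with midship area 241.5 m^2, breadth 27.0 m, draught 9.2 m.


Formula: Cm = Am / (B * T)
Step 1 — B * T = 27.0 * 9.2 = 248.4 m^2
Step 2 — Cm = 241.5 / 248.4 ≈ 0.97222 (5 s.f.)

0.97222


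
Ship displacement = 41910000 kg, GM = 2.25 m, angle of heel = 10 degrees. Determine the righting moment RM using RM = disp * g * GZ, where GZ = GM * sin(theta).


Formula: GZ = GM * sin(theta); RM = disp * g * GZ
Step 1 — GZ = 2.25 * sin(10°) = 2.25 * 0.173648 = 0.390708 m
Step 2 — RM = 41910000 * 9.81 * 0.390708 ≈ 160630000 N·m (5 s.f.)

160630000 N·m


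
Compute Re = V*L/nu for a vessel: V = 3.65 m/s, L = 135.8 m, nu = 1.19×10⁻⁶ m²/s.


Formula: Re = V * L / nu
Step 1 — V * L = 3.65 * 135.8 = 495.67 m^2/s
Step 2 — Re = 495.67 / 1.19e-6 = 4.17e+08

4.17e+08


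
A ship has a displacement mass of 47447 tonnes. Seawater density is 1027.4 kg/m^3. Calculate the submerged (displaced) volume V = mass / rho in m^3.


Formula: V = mass / rho
Step 1 — convert tonnes to kg: 47447 t * 1000 = 47447000 kg
Step 2 — V = 47447000 / 1027.4 ≈ 46182 m^3 (5 s.f.)

46182 m^3


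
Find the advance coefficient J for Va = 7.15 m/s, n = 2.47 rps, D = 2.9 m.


Formula: J = Va / (n * D)
Step 1 — n * D = 2.47 * 2.9 = 7.163
Step 2 — J = 7.15 / 7.163 ≈ 0.99819 (5 s.f.)

0.99819


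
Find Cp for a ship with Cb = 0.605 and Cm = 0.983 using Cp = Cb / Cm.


Formula: Cp = Cb / Cm
Substituting: Cp = 0.605 / 0.983
Result: Cp ≈ 0.61546 (5 s.f.)

0.61546


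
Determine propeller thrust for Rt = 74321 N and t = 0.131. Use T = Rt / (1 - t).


Formula: T = Rt / (1 - t)
Step 1 — (1 - t) = 1 - 0.131 = 0.869
Step 2 — T = 74321 / 0.869 ≈ 85525 N (5 s.f.)

85525 N


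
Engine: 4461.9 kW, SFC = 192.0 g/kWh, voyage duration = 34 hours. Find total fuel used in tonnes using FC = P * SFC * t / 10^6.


Formula: FC (tonnes) = P * SFC * t / 1,000,000
Step 1 — P * SFC * t = 4461.9 * 192.0 * 34 = 29127283.2 g
Step 2 — FC (tonnes) = 29127283.2 / 1,000,000 ≈ 29.127 tonnes (5 s.f.)

29.127 tonnes


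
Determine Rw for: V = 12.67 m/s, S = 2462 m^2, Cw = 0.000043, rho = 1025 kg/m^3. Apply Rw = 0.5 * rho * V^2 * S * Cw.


Formula: Rw = 0.5 * rho * V^2 * S * Cw
Step 1 — V^2 = 12.67^2 = 160.5289
Step 2 — 0.5 * rho * V^2 = 0.5 * 1025 * 160.5289 = 82271.06125
Step 3 — Rw = 82271.06125 * 2462 * 0.000043 ≈ 8709.7 N (5 s.f.)

8709.7 N


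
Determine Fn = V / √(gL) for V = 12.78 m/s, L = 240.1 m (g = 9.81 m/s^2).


Formula: Fn = V / sqrt(g * L)
Step 1 — g * L = 9.81 * 240.1 = 2355.381
Step 2 — sqrt(g * L) = sqrt(2355.381) = 48.532268
Step 3 — Fn = 12.78 / 48.532268 ≈ 0.26333 (5 s.f.)

0.26333


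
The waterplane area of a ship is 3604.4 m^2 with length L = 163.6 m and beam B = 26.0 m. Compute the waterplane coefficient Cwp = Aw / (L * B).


Formula: Cwp = Aw / (L * B)
Step 1 — L * B = 163.6 * 26.0 = 4253.6 m^2
Step 2 — Cwp = 3604.4 / 4253.6 ≈ 0.84738 (5 s.f.)

0.84738


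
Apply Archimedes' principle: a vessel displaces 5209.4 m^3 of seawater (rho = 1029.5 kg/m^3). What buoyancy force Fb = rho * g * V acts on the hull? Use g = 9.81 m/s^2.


Formula: Fb = rho * g * V
Substituting: Fb = 1029.5 * 9.81 * 5209.4
Intermediate: 1029.5 * 9.81 = 10099.395
Result: Fb = 10099.395 * 5209.4 ≈ 52612000 N (5 s.f.)

52612000 N


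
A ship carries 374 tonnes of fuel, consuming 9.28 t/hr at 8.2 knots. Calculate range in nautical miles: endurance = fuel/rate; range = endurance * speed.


Formula: endurance = fuel / rate; range = endurance * speed
Step 1 — endurance = 374 / 9.28 = 40.3017 hours
Step 2 — range = 40.3017 * 8.2 ≈ 330.47 nautical miles (5 s.f.)

330.47 NM


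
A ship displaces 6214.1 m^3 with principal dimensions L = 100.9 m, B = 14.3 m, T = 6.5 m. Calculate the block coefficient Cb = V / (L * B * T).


Formula: Cb = V / (L * B * T)
Step 1 — L * B * T = 100.9 * 14.3 * 6.5 = 9378.655 m^3
Step 2 — Cb = 6214.1 / 9378.655 ≈ 0.66258 (5 s.f.)

0.66258


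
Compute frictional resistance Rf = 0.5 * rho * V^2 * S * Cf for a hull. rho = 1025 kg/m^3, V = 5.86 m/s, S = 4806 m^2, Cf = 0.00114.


Formula: Rf = 0.5 * rho * V^2 * S * Cf
Step 1 — V^2 = 5.86^2 = 34.3396
Step 2 — 0.5 * rho * V^2 = 0.5 * 1025 * 34.3396 = 17599.045
Step 3 — Rf = 17599.045 * 4806 * 0.00114 ≈ 96422 N (5 s.f.)

96422 N


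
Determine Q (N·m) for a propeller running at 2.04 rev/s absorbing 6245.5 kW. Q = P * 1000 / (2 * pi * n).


Formula: Q = P_W / (2 * pi * n)
Step 1 — P_W = 6245.5 kW * 1000 = 6245500.0 W
Step 2 — 2 * pi * n = 2 * pi * 2.04 = 12.817698
Step 3 — Q = 6245500.0 / 12.817698 ≈ 487260 N·m (5 s.f.)

487260 N·m


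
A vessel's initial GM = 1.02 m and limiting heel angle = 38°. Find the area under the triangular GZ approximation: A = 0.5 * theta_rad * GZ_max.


Formula: GZ_max = GM * sin(theta); Area = 0.5 * theta_rad * GZ_max
Step 1 — GZ_max = 1.02 * sin(38°) = 1.02 * 0.615661 = 0.627974 m
Step 2 — theta_rad = 38 * pi/180 = 0.663225 rad
Step 3 — Area = 0.5 * 0.663225 * 0.627974 ≈ 0.20824 m·rad (5 s.f.)

0.20824 m·rad


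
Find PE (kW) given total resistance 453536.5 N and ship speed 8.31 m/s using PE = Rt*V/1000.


Formula: PE = Rt * V / 1000 (kW)
Step 1 — PE (W) = 453536.5 * 8.31 = 3768888.315 W
Step 2 — PE (kW) = 3768888.315 / 1000 ≈ 3768.9 kW (5 s.f.)

3768.9 kW


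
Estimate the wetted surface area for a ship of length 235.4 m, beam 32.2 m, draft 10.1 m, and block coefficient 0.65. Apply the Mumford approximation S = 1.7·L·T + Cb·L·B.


Formula: S = 1.7*L*T + V/T with V = Cb*L*B*T, i.e. S = L * (1.7*T + Cb*B)
Step 1 — 1.7*T = 1.7 * 10.1 = 17.17 m
Step 2 — Cb*B = 0.65 * 32.2 = 20.93 m
Step 3 — 1.7*T + Cb*B = 17.17 + 20.93 = 38.1 m
Step 4 — S = 235.4 * 38.1 ≈ 8968.7 m^2 (5 s.f.)

8968.7 m^2


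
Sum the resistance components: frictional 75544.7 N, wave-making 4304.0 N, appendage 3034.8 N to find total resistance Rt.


Formula: Rt = Rf + Rw + Ra
Substituting: Rt = 75544.7 + 4304.0 + 3034.8
Result: Rt = 82883.5 N

82883.5 N


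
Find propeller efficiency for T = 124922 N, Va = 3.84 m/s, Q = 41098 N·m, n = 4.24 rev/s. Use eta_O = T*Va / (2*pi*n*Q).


Formula: eta = T * Va / (2 * pi * n * Q)
Step 1 — numerator = T * Va = 124922 * 3.84 = 479700.48
Step 2 — 2 * pi * n = 2 * pi * 4.24 = 26.640706
Step 3 — denominator = 26.640706 * 41098 = 1094879.74
Step 4 — eta = 479700.48 / 1094879.74 ≈ 0.43813 (5 s.f.)

0.43813


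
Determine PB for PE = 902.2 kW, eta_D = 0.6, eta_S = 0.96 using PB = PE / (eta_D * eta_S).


Formula: PB = PE / (eta_D * eta_S)
Step 1 — combined efficiency = eta_D * eta_S = 0.6 * 0.96 = 0.576
Step 2 — PB = 902.2 / 0.576 ≈ 1566.3 kW (5 s.f.)

1566.3 kW


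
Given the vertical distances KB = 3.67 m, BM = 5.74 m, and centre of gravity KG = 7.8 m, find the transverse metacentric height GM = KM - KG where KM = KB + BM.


Formula: GM = KB + BM - KG
Step 1 — KM = KB + BM = 3.67 + 5.74 = 9.41 m
Step 2 — GM = KM - KG = 9.41 - 7.8 = 1.61 m

1.61 m


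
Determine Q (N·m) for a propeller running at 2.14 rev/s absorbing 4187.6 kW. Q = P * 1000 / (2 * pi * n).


Formula: Q = P_W / (2 * pi * n)
Step 1 — P_W = 4187.6 kW * 1000 = 4187600.0 W
Step 2 — 2 * pi * n = 2 * pi * 2.14 = 13.446017
Step 3 — Q = 4187600.0 / 13.446017 ≈ 311440 N·m (5 s.f.)

311440 N·m


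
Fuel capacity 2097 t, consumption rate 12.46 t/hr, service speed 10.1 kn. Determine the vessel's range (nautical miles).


Formula: endurance = fuel / rate; range = endurance * speed
Step 1 — endurance = 2097 / 12.46 = 168.2986 hours
Step 2 — range = 168.2986 * 10.1 ≈ 1699.8 nautical miles (5 s.f.)

1699.8 NM


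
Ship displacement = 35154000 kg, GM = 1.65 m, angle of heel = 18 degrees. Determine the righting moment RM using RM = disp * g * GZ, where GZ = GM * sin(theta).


Formula: GZ = GM * sin(theta); RM = disp * g * GZ
Step 1 — GZ = 1.65 * sin(18°) = 1.65 * 0.309017 = 0.509878 m
Step 2 — RM = 35154000 * 9.81 * 0.509878 ≈ 175840000 N·m (5 s.f.)

175840000 N·m


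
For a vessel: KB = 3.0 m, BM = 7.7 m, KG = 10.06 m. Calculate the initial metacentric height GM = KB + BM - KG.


Formula: GM = KB + BM - KG
Step 1 — KM = KB + BM = 3.0 + 7.7 = 10.7 m
Step 2 — GM = KM - KG = 10.7 - 10.06 = 0.64 m

0.64 m


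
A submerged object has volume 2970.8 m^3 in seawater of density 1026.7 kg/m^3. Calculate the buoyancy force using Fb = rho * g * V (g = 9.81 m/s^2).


Formula: Fb = rho * g * V
Substituting: Fb = 1026.7 * 9.81 * 2970.8
Intermediate: 1026.7 * 9.81 = 10071.927
Result: Fb = 10071.927 * 2970.8 ≈ 29922000 N (5 s.f.)

29922000 N


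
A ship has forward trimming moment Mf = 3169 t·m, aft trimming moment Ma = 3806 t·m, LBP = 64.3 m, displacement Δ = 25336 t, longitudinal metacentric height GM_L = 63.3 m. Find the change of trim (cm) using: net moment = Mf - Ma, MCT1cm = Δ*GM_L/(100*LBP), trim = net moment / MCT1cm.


Formula: net trimming moment = Mf - Ma; MCT1cm = Δ*GM_L/(100*LBP); trim = net moment / MCT1cm
Step 1 — net trimming moment = 3169 - 3806 = -637 t·m
Step 2 — MCT1cm = 25336 * 63.3 / (100 * 64.3) = 249.4197 t·m/cm
Step 3 — trim = -637 / 249.4197 ≈ -2.5539 cm (5 s.f.)

-2.5539 cm


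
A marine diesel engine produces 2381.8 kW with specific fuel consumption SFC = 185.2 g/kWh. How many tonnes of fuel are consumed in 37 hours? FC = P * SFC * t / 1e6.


Formula: FC (tonnes) = P * SFC * t / 1,000,000
Step 1 — P * SFC * t = 2381.8 * 185.2 * 37 = 16321046.32 g
Step 2 — FC (tonnes) = 16321046.32 / 1,000,000 ≈ 16.321 tonnes (5 s.f.)

16.321 tonnes


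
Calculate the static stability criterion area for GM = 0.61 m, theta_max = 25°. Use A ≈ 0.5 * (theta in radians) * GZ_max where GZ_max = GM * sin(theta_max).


Formula: GZ_max = GM * sin(theta); Area = 0.5 * theta_rad * GZ_max
Step 1 — GZ_max = 0.61 * sin(25°) = 0.61 * 0.422618 = 0.257797 m
Step 2 — theta_rad = 25 * pi/180 = 0.436332 rad
Step 3 — Area = 0.5 * 0.436332 * 0.257797 ≈ 0.056243 m·rad (5 s.f.)

0.056243 m·rad


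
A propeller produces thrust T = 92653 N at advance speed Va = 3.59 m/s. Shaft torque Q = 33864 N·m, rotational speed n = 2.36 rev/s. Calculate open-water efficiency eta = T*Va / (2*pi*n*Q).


Formula: eta = T * Va / (2 * pi * n * Q)
Step 1 — numerator = T * Va = 92653 * 3.59 = 332624.27
Step 2 — 2 * pi * n = 2 * pi * 2.36 = 14.828317
Step 3 — denominator = 14.828317 * 33864 = 502146.13
Step 4 — eta = 332624.27 / 502146.13 ≈ 0.66241 (5 s.f.)

0.66241


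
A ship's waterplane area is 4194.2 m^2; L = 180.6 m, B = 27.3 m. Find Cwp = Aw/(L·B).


Formula: Cwp = Aw / (L * B)
Step 1 — L * B = 180.6 * 27.3 = 4930.38 m^2
Step 2 — Cwp = 4194.2 / 4930.38 ≈ 0.85068 (5 s.f.)

0.85068


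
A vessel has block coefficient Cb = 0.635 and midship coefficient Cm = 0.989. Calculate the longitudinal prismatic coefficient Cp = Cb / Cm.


Formula: Cp = Cb / Cm
Substituting: Cp = 0.635 / 0.989
Result: Cp ≈ 0.64206 (5 s.f.)

0.64206


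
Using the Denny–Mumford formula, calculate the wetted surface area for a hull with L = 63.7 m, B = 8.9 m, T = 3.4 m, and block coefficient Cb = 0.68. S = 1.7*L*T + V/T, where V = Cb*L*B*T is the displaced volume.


Formula: S = 1.7*L*T + V/T with V = Cb*L*B*T, i.e. S = L * (1.7*T + Cb*B)
Step 1 — 1.7*T = 1.7 * 3.4 = 5.78 m
Step 2 — Cb*B = 0.68 * 8.9 = 6.052 m
Step 3 — 1.7*T + Cb*B = 5.78 + 6.052 = 11.832 m
Step 4 — S = 63.7 * 11.832 ≈ 753.70 m^2 (5 s.f.)

753.70 m^2


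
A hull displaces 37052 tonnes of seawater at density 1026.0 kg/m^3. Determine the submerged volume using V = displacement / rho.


Formula: V = mass / rho
Step 1 — convert tonnes to kg: 37052 t * 1000 = 37052000 kg
Step 2 — V = 37052000 / 1026.0 ≈ 36113 m^3 (5 s.f.)

36113 m^3


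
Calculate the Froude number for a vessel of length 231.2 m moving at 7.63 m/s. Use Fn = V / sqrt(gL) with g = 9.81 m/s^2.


Formula: Fn = V / sqrt(g * L)
Step 1 — g * L = 9.81 * 231.2 = 2268.072
Step 2 — sqrt(g * L) = sqrt(2268.072) = 47.62428
Step 3 — Fn = 7.63 / 47.62428 ≈ 0.16021 (5 s.f.)

0.16021


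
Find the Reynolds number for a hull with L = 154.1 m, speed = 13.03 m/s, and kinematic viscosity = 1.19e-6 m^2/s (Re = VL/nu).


Formula: Re = V * L / nu
Step 1 — V * L = 13.03 * 154.1 = 2007.923 m^2/s
Step 2 — Re = 2007.923 / 1.19e-6 = 1.69e+09

1.69e+09


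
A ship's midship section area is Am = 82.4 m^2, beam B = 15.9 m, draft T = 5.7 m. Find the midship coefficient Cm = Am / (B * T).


Formula: Cm = Am / (B * T)
Step 1 — B * T = 15.9 * 5.7 = 90.63 m^2
Step 2 — Cm = 82.4 / 90.63 ≈ 0.90919 (5 s.f.)

0.90919


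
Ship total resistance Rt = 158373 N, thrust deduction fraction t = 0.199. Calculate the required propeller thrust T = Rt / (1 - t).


Formula: T = Rt / (1 - t)
Step 1 — (1 - t) = 1 - 0.199 = 0.801
Step 2 — T = 158373 / 0.801 ≈ 197720 N (5 s.f.)

197720 N


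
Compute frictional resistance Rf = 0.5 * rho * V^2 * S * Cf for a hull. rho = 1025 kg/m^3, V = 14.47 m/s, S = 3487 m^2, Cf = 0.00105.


Formula: Rf = 0.5 * rho * V^2 * S * Cf
Step 1 — V^2 = 14.47^2 = 209.3809
Step 2 — 0.5 * rho * V^2 = 0.5 * 1025 * 209.3809 = 107307.71125
Step 3 — Rf = 107307.71125 * 3487 * 0.00105 ≈ 392890 N (5 s.f.)

392890 N


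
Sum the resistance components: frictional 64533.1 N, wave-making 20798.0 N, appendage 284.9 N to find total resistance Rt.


Formula: Rt = Rf + Rw + Ra
Substituting: Rt = 64533.1 + 20798.0 + 284.9
Result: Rt = 85616.0 N

85616.0 N


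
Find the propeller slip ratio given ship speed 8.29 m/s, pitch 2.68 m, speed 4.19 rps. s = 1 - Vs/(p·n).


Formula: s = 1 - Vs / (p * n)
Step 1 — p * n = 2.68 * 4.19 = 11.2292
Step 2 — Vs / (p*n) = 8.29 / 11.2292 = 0.738254 (6 d.p.)
Step 3 — s = 1 - 0.738254 = 0.261746

0.261746


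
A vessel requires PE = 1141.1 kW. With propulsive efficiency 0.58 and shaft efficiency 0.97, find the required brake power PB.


Formula: PB = PE / (eta_D * eta_S)
Step 1 — combined efficiency = eta_D * eta_S = 0.58 * 0.97 = 0.5626
Step 2 — PB = 1141.1 / 0.5626 ≈ 2028.3 kW (5 s.f.)

2028.3 kW


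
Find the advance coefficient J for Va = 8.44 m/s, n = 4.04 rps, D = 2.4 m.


Formula: J = Va / (n * D)
Step 1 — n * D = 4.04 * 2.4 = 9.696
Step 2 — J = 8.44 / 9.696 ≈ 0.87046 (5 s.f.)

0.87046


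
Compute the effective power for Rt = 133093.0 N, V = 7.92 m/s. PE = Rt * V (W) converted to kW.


Formula: PE = Rt * V / 1000 (kW)
Step 1 — PE (W) = 133093.0 * 7.92 = 1054096.56 W
Step 2 — PE (kW) = 1054096.56 / 1000 ≈ 1054.1 kW (5 s.f.)

1054.1 kW


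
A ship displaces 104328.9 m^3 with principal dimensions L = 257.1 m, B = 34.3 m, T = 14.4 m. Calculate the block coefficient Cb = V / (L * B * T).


Formula: Cb = V / (L * B * T)
Step 1 — L * B * T = 257.1 * 34.3 * 14.4 = 126986.832 m^3
Step 2 — Cb = 104328.9 / 126986.832 ≈ 0.82157 (5 s.f.)

0.82157


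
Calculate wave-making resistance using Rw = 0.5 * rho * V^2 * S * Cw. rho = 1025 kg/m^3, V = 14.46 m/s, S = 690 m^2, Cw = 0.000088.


Formula: Rw = 0.5 * rho * V^2 * S * Cw
Step 1 — V^2 = 14.46^2 = 209.0916
Step 2 — 0.5 * rho * V^2 = 0.5 * 1025 * 209.0916 = 107159.445
Step 3 — Rw = 107159.445 * 690 * 0.000088 ≈ 6506.7 N (5 s.f.)

6506.7 N


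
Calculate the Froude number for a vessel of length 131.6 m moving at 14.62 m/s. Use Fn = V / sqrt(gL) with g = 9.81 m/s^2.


Formula: Fn = V / sqrt(g * L)
Step 1 — g * L = 9.81 * 131.6 = 1290.996
Step 2 — sqrt(g * L) = sqrt(1290.996) = 35.930433
Step 3 — Fn = 14.62 / 35.930433 ≈ 0.40690 (5 s.f.)

0.40690


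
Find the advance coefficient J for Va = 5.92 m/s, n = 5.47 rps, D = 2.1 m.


Formula: J = Va / (n * D)
Step 1 — n * D = 5.47 * 2.1 = 11.487
Step 2 — J = 5.92 / 11.487 ≈ 0.51537 (5 s.f.)

0.51537


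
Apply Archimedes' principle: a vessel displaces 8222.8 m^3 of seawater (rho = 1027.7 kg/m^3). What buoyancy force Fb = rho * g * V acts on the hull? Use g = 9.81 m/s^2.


Formula: Fb = rho * g * V
Substituting: Fb = 1027.7 * 9.81 * 8222.8
Intermediate: 1027.7 * 9.81 = 10081.737
Result: Fb = 10081.737 * 8222.8 ≈ 82900000 N (5 s.f.)

82900000 N


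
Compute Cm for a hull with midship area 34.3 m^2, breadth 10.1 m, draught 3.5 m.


Formula: Cm = Am / (B * T)
Step 1 — B * T = 10.1 * 3.5 = 35.35 m^2
Step 2 — Cm = 34.3 / 35.35 ≈ 0.97030 (5 s.f.)

0.97030


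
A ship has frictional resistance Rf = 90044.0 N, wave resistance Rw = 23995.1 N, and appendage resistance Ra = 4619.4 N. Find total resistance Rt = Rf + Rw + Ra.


Formula: Rt = Rf + Rw + Ra
Substituting: Rt = 90044.0 + 23995.1 + 4619.4
Result: Rt = 118658.5 N

118658.5 N


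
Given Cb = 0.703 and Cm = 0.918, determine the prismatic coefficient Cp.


Formula: Cp = Cb / Cm
Substituting: Cp = 0.703 / 0.918
Result: Cp ≈ 0.76580 (5 s.f.)

0.76580


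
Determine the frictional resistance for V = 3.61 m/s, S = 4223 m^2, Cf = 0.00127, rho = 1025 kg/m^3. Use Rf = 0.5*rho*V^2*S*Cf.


Formula: Rf = 0.5 * rho * V^2 * S * Cf
Step 1 — V^2 = 3.61^2 = 13.0321
Step 2 — 0.5 * rho * V^2 = 0.5 * 1025 * 13.0321 = 6678.95125
Step 3 — Rf = 6678.95125 * 4223 * 0.00127 ≈ 35821 N (5 s.f.)

35821 N


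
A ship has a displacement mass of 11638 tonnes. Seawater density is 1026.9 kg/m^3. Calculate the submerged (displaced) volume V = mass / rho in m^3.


Formula: V = mass / rho
Step 1 — convert tonnes to kg: 11638 t * 1000 = 11638000 kg
Step 2 — V = 11638000 / 1026.9 ≈ 11333 m^3 (5 s.f.)

11333 m^3


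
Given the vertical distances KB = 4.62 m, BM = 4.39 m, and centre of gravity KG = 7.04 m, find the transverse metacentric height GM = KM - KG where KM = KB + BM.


Formula: GM = KB + BM - KG
Step 1 — KM = KB + BM = 4.62 + 4.39 = 9.01 m
Step 2 — GM = KM - KG = 9.01 - 7.04 = 1.97 m

1.97 m


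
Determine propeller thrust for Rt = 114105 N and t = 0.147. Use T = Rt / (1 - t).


Formula: T = Rt / (1 - t)
Step 1 — (1 - t) = 1 - 0.147 = 0.853
Step 2 — T = 114105 / 0.853 ≈ 133770 N (5 s.f.)

133770 N


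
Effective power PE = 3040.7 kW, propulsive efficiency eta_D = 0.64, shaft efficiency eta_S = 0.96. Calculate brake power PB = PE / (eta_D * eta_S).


Formula: PB = PE / (eta_D * eta_S)
Step 1 — combined efficiency = eta_D * eta_S = 0.64 * 0.96 = 0.6144
Step 2 — PB = 3040.7 / 0.6144 ≈ 4949.1 kW (5 s.f.)

4949.1 kW


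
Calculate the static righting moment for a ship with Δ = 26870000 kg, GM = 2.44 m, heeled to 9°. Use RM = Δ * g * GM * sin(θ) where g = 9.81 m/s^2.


Formula: GZ = GM * sin(theta); RM = disp * g * GZ
Step 1 — GZ = 2.44 * sin(9°) = 2.44 * 0.156434 = 0.381699 m
Step 2 — RM = 26870000 * 9.81 * 0.381699 ≈ 100610000 N·m (5 s.f.)

100610000 N·m


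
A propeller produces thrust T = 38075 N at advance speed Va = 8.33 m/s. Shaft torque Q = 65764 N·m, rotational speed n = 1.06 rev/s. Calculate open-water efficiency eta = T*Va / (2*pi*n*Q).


Formula: eta = T * Va / (2 * pi * n * Q)
Step 1 — numerator = T * Va = 38075 * 8.33 = 317164.75
Step 2 — 2 * pi * n = 2 * pi * 1.06 = 6.660176
Step 3 — denominator = 6.660176 * 65764 = 437999.81
Step 4 — eta = 317164.75 / 437999.81 ≈ 0.72412 (5 s.f.)

0.72412


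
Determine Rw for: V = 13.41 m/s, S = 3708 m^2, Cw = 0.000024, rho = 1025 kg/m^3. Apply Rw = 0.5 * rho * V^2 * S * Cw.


Formula: Rw = 0.5 * rho * V^2 * S * Cw
Step 1 — V^2 = 13.41^2 = 179.8281
Step 2 — 0.5 * rho * V^2 = 0.5 * 1025 * 179.8281 = 92161.90125
Step 3 — Rw = 92161.90125 * 3708 * 0.000024 ≈ 8201.7 N (5 s.f.)

8201.7 N


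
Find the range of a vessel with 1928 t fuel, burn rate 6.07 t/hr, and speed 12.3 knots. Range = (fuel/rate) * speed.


Formula: endurance = fuel / rate; range = endurance * speed
Step 1 — endurance = 1928 / 6.07 = 317.6277 hours
Step 2 — range = 317.6277 * 12.3 ≈ 3906.8 nautical miles (5 s.f.)

3906.8 NM


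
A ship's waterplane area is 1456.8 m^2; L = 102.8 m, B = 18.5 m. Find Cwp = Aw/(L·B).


Formula: Cwp = Aw / (L * B)
Step 1 — L * B = 102.8 * 18.5 = 1901.8 m^2
Step 2 — Cwp = 1456.8 / 1901.8 ≈ 0.76601 (5 s.f.)

0.76601


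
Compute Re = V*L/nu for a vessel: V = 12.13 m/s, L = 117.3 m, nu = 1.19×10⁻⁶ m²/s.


Formula: Re = V * L / nu
Step 1 — V * L = 12.13 * 117.3 = 1422.849 m^2/s
Step 2 — Re = 1422.849 / 1.19e-6 = 1.20e+09

1.20e+09


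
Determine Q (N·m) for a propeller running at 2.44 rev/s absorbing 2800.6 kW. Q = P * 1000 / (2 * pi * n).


Formula: Q = P_W / (2 * pi * n)
Step 1 — P_W = 2800.6 kW * 1000 = 2800600.0 W
Step 2 — 2 * pi * n = 2 * pi * 2.44 = 15.330972
Step 3 — Q = 2800600.0 / 15.330972 ≈ 182680 N·m (5 s.f.)

182680 N·m


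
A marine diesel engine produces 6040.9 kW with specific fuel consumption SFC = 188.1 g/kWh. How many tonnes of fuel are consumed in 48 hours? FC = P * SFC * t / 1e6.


Formula: FC (tonnes) = P * SFC * t / 1,000,000
Step 1 — P * SFC * t = 6040.9 * 188.1 * 48 = 54542077.92 g
Step 2 — FC (tonnes) = 54542077.92 / 1,000,000 ≈ 54.542 tonnes (5 s.f.)

54.542 tonnes


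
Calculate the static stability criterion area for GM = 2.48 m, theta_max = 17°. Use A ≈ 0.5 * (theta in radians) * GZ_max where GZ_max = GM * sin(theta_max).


Formula: GZ_max = GM * sin(theta); Area = 0.5 * theta_rad * GZ_max
Step 1 — GZ_max = 2.48 * sin(17°) = 2.48 * 0.292372 = 0.725083 m
Step 2 — theta_rad = 17 * pi/180 = 0.296706 rad
Step 3 — Area = 0.5 * 0.296706 * 0.725083 ≈ 0.10757 m·rad (5 s.f.)

0.10757 m·rad


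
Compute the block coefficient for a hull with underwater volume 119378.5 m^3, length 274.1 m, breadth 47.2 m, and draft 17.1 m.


Formula: Cb = V / (L * B * T)
Step 1 — L * B * T = 274.1 * 47.2 * 17.1 = 221231.592 m^3
Step 2 — Cb = 119378.5 / 221231.592 ≈ 0.53961 (5 s.f.)

0.53961


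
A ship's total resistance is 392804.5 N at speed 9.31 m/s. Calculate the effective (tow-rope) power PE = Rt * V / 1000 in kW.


Formula: PE = Rt * V / 1000 (kW)
Step 1 — PE (W) = 392804.5 * 9.31 = 3657009.895 W
Step 2 — PE (kW) = 3657009.895 / 1000 ≈ 3657.0 kW (5 s.f.)

3657.0 kW


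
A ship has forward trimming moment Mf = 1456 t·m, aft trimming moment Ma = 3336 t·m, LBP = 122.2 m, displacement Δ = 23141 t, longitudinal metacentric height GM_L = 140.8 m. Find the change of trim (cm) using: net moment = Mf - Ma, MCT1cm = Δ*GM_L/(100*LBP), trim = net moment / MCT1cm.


Formula: net trimming moment = Mf - Ma; MCT1cm = Δ*GM_L/(100*LBP); trim = net moment / MCT1cm
Step 1 — net trimming moment = 1456 - 3336 = -1880 t·m
Step 2 — MCT1cm = 23141 * 140.8 / (100 * 122.2) = 266.6328 t·m/cm
Step 3 — trim = -1880 / 266.6328 ≈ -7.0509 cm (5 s.f.)

-7.0509 cm


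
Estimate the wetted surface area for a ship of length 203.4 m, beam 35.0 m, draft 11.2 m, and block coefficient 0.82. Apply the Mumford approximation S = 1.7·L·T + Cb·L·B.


Formula: S = 1.7*L*T + V/T with V = Cb*L*B*T, i.e. S = L * (1.7*T + Cb*B)
Step 1 — 1.7*T = 1.7 * 11.2 = 19.04 m
Step 2 — Cb*B = 0.82 * 35.0 = 28.7 m
Step 3 — 1.7*T + Cb*B = 19.04 + 28.7 = 47.74 m
Step 4 — S = 203.4 * 47.74 ≈ 9710.3 m^2 (5 s.f.)

9710.3 m^2


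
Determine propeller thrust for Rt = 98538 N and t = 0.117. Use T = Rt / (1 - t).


Formula: T = Rt / (1 - t)
Step 1 — (1 - t) = 1 - 0.117 = 0.883
Step 2 — T = 98538 / 0.883 ≈ 111590 N (5 s.f.)

111590 N


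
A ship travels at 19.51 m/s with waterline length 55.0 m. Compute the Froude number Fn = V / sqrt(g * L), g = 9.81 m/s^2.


Formula: Fn = V / sqrt(g * L)
Step 1 — g * L = 9.81 * 55.0 = 539.55
Step 2 — sqrt(g * L) = sqrt(539.55) = 23.228216
Step 3 — Fn = 19.51 / 23.228216 ≈ 0.83993 (5 s.f.)

0.83993


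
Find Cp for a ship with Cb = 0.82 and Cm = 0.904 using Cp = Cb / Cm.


Formula: Cp = Cb / Cm
Substituting: Cp = 0.82 / 0.904
Result: Cp ≈ 0.90708 (5 s.f.)

0.90708


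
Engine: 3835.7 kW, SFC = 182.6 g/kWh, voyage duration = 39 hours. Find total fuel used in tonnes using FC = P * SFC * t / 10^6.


Formula: FC (tonnes) = P * SFC * t / 1,000,000
Step 1 — P * SFC * t = 3835.7 * 182.6 * 39 = 27315553.98 g
Step 2 — FC (tonnes) = 27315553.98 / 1,000,000 ≈ 27.316 tonnes (5 s.f.)

27.316 tonnes


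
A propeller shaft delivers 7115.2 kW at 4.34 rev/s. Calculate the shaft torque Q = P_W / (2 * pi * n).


Formula: Q = P_W / (2 * pi * n)
Step 1 — P_W = 7115.2 kW * 1000 = 7115200.0 W
Step 2 — 2 * pi * n = 2 * pi * 4.34 = 27.269024
Step 3 — Q = 7115200.0 / 27.269024 ≈ 260930 N·m (5 s.f.)

260930 N·m


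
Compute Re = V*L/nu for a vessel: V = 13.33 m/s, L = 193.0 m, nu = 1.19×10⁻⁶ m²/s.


Formula: Re = V * L / nu
Step 1 — V * L = 13.33 * 193.0 = 2572.69 m^2/s
Step 2 — Re = 2572.69 / 1.19e-6 = 2.16e+09

2.16e+09


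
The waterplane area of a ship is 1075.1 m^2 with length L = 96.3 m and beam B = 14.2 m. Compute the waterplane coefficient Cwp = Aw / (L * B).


Formula: Cwp = Aw / (L * B)
Step 1 — L * B = 96.3 * 14.2 = 1367.46 m^2
Step 2 — Cwp = 1075.1 / 1367.46 ≈ 0.78620 (5 s.f.)

0.78620


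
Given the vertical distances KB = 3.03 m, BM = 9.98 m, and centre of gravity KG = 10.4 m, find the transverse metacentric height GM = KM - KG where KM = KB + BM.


Formula: GM = KB + BM - KG
Step 1 — KM = KB + BM = 3.03 + 9.98 = 13.01 m
Step 2 — GM = KM - KG = 13.01 - 10.4 = 2.61 m

2.61 m


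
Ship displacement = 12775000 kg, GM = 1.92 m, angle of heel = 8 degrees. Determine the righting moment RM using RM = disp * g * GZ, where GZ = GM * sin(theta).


Formula: GZ = GM * sin(theta); RM = disp * g * GZ
Step 1 — GZ = 1.92 * sin(8°) = 1.92 * 0.139173 = 0.267212 m
Step 2 — RM = 12775000 * 9.81 * 0.267212 ≈ 33488000 N·m (5 s.f.)

33488000 N·m


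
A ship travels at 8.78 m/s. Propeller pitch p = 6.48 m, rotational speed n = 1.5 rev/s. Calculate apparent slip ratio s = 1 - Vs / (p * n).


Formula: s = 1 - Vs / (p * n)
Step 1 — p * n = 6.48 * 1.5 = 9.72
Step 2 — Vs / (p*n) = 8.78 / 9.72 = 0.903292 (6 d.p.)
Step 3 — s = 1 - 0.903292 = 0.096708

0.096708


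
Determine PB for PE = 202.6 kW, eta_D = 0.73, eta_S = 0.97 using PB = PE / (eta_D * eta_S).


Formula: PB = PE / (eta_D * eta_S)
Step 1 — combined efficiency = eta_D * eta_S = 0.73 * 0.97 = 0.7081
Step 2 — PB = 202.6 / 0.7081 ≈ 286.12 kW (5 s.f.)

286.12 kW


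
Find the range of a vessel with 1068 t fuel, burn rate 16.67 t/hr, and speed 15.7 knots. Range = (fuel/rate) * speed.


Formula: endurance = fuel / rate; range = endurance * speed
Step 1 — endurance = 1068 / 16.67 = 64.0672 hours
Step 2 — range = 64.0672 * 15.7 ≈ 1005.9 nautical miles (5 s.f.)

1005.9 NM


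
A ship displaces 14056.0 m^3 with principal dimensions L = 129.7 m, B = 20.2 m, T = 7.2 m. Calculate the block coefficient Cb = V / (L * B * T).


Formula: Cb = V / (L * B * T)
Step 1 — L * B * T = 129.7 * 20.2 * 7.2 = 18863.568 m^3
Step 2 — Cb = 14056.0 / 18863.568 ≈ 0.74514 (5 s.f.)

0.74514


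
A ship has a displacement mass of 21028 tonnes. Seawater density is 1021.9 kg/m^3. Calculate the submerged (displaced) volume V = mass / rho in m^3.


Formula: V = mass / rho
Step 1 — convert tonnes to kg: 21028 t * 1000 = 21028000 kg
Step 2 — V = 21028000 / 1021.9 ≈ 20577 m^3 (5 s.f.)

20577 m^3
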